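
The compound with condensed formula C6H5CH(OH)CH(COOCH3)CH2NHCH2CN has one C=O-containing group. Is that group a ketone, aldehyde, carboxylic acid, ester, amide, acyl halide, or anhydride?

ester

The carbonyl is in the CH(COOCH3) segment: pendant –COOCH3: carbonyl C bonded to C and –OCH3 → ester.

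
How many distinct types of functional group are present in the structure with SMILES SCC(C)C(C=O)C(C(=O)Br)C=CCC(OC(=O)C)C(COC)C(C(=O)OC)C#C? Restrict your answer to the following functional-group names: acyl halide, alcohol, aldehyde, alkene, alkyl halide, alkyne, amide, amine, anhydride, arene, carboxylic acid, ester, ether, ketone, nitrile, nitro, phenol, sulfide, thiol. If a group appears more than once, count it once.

7

–SH on an sp³ carbon → thiol.
pendant –CHO: carbonyl C bonded to C and H → aldehyde.
pendant –C(=O)X: carbonyl C bonded to C and halogen → acyl halide.
C=C double bond → alkene.
pendant –OC(=O)CH3: an acyloxy group → ester.
pendant –CH2OCH3: C–O–C linkage → ether.
pendant –COOCH3: carbonyl C bonded to C and –OCH3 → ester.
C≡C triple bond → alkyne.
Distinct types present: acyl halide, aldehyde, alkene, alkyne, ester, ether, thiol.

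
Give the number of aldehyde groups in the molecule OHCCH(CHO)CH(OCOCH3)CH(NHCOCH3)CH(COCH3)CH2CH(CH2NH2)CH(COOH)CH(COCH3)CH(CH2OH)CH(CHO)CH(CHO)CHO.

Reading the structure from left to right:
  OHC: terminal –CHO: carbonyl C bonded to H and C → aldehyde.
  CH(CHO): pendant –CHO: carbonyl C bonded to C and H → aldehyde.
  CH(OCOCH3): pendant –OC(=O)CH3: an acyloxy group → ester.
  CH(NHCOCH3): pendant –NHC(=O)CH3: N bonded to a carbonyl → amide (not amine).
  CH(COCH3): pendant –COCH3: carbonyl C bonded to two carbons → ketone.
  CH(CH2NH2): pendant –CH2NH2: N on sp³ C, no adjacent C=O → amine.
  CH(COOH): pendant –COOH: carbonyl C bonded to C and –OH → carboxylic acid.
  CH(COCH3): pendant –COCH3: carbonyl C bonded to two carbons → ketone.
  CH(CH2OH): pendant –CH2OH on an sp³ backbone C → alcohol.
  CH(CHO): pendant –CHO: carbonyl C bonded to C and H → aldehyde.
  CH(CHO): pendant –CHO: carbonyl C bonded to C and H → aldehyde.
  CHO: terminal –CHO: carbonyl C bonded to H and C → aldehyde.
Aldehyde appears at: OHC, CH(CHO), CH(CHO), CH(CHO), CHO → 5.

5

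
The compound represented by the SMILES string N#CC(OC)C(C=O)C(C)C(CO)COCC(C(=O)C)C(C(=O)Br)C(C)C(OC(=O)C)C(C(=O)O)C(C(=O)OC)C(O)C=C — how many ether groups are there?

Working along the chain:
  N≡C: N≡C–: carbon triple-bonded to nitrogen → nitrile.
  CH(OCH3): pendant –OCH3: C–O–C with sp³ C, no adjacent C=O → ether.
  CH(CHO): pendant –CHO: carbonyl C bonded to C and H → aldehyde.
  CH(CH2OH): pendant –CH2OH on an sp³ backbone C → alcohol.
  CH2OCH2: C–O–C with sp³ carbons on both sides and no adjacent C=O → ether.
  CH(COCH3): pendant –COCH3: carbonyl C bonded to two carbons → ketone.
  CH(COBr): pendant –C(=O)X: carbonyl C bonded to C and halogen → acyl halide.
  CH(OCOCH3): pendant –OC(=O)CH3: an acyloxy group → ester.
  CH(COOH): pendant –COOH: carbonyl C bonded to C and –OH → carboxylic acid.
  CH(COOCH3): pendant –COOCH3: carbonyl C bonded to C and –OCH3 → ester.
  CH(OH): –OH on an sp³ carbon → alcohol (secondary).
  CH=CH2: C=C double bond → alkene.
Ether appears at: CH(OCH3), CH2OCH2 → 2.

2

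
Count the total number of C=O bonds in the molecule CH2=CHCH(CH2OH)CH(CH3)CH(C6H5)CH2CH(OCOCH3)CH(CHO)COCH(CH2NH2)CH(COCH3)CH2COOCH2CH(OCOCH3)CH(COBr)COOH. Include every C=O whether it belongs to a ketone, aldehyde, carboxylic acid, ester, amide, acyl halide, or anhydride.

CH(OCOCH3): ester, 1 C=O (running total 1).
CH(CHO): aldehyde, 1 C=O (running total 2).
CO: ketone, 1 C=O (running total 3).
CH(COCH3): ketone, 1 C=O (running total 4).
CH2COOCH2: ester, 1 C=O (running total 5).
CH(OCOCH3): ester, 1 C=O (running total 6).
CH(COBr): acyl halide, 1 C=O (running total 7).
COOH: carboxylic acid, 1 C=O (running total 8).

8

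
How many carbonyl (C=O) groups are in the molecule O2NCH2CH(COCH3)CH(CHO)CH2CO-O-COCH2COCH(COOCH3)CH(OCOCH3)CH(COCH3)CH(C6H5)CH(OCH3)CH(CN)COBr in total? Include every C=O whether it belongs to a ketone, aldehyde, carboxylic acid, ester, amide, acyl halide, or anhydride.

9

CH(COCH3): ketone, 1 C=O (running total 1).
CH(CHO): aldehyde, 1 C=O (running total 2).
CH2CO-O-COCH2: anhydride, 2 C=O (running total 4).
CO: ketone, 1 C=O (running total 5).
CH(COOCH3): ester, 1 C=O (running total 6).
CH(OCOCH3): ester, 1 C=O (running total 7).
CH(COCH3): ketone, 1 C=O (running total 8).
COBr: acyl halide, 1 C=O (running total 9).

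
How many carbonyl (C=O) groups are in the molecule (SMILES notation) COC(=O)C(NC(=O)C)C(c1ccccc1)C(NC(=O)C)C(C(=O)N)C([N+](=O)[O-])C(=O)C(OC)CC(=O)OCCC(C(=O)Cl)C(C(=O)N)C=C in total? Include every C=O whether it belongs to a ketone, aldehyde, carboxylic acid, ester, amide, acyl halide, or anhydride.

CH3OOC: ester, 1 C=O (running total 1).
CH(NHCOCH3): amide, 1 C=O (running total 2).
CH(NHCOCH3): amide, 1 C=O (running total 3).
CH(CONH2): amide, 1 C=O (running total 4).
CO: ketone, 1 C=O (running total 5).
CH2COOCH2: ester, 1 C=O (running total 6).
CH(COCl): acyl halide, 1 C=O (running total 7).
CH(CONH2): amide, 1 C=O (running total 8).

8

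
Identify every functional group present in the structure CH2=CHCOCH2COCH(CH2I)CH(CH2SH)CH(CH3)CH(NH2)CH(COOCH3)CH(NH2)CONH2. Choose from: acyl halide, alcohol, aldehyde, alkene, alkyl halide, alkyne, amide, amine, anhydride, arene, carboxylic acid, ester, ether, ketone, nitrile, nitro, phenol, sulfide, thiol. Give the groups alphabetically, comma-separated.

Reading the structure from left to right:
  CH2=CH: C=C double bond → alkene.
  CO: –C(=O)– with carbon on both sides → ketone.
  CO: –C(=O)– with carbon on both sides → ketone.
  CH(CH2I): pendant –CH2X: halogen on sp³ carbon → alkyl halide.
  CH(CH2SH): pendant –CH2SH → thiol.
  CH(NH2): –NH2 on an sp³ carbon with no adjacent C=O → amine.
  CH(COOCH3): pendant –COOCH3: carbonyl C bonded to C and –OCH3 → ester.
  CH(NH2): –NH2 on an sp³ carbon with no adjacent C=O → amine.
  CONH2: –C(=O)NH2: carbonyl C bonded to C and to N → amide (the N is not a separate amine).

alkene, alkyl halide, amide, amine, ester, ketone, thiol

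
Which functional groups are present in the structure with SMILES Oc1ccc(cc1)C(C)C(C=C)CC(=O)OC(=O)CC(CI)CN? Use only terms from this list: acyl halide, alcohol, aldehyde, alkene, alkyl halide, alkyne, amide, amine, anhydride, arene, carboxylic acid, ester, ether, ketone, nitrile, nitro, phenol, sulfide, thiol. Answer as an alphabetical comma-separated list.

alkene, alkyl halide, amine, anhydride, arene, phenol

Taking each segment in turn:
  HOC6H4: –OH attached directly to an aromatic ring → phenol (not alcohol); the ring itself is an arene.
  CH(CH=CH2): pendant –CH=CH2: C=C double bond → alkene.
  CH2CO-O-COCH2: two acyl groups sharing one oxygen, –C(=O)–O–C(=O)– → anhydride.
  CH(CH2I): pendant –CH2X: halogen on sp³ carbon → alkyl halide.
  CH2NH2: –NH2 on an sp³ carbon with no adjacent C=O → amine.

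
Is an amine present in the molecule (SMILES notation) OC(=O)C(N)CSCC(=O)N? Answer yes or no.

yes

Working along the chain:
  HOOC: –COOH: carbonyl C bonded to –OH and C → carboxylic acid (the –OH is not a separate alcohol).
  CH(NH2): –NH2 on an sp³ carbon with no adjacent C=O → amine.
  CH2SCH2: C–S–C linkage → sulfide (thioether).
  CONH2: –C(=O)NH2: carbonyl C bonded to C and to N → amide (the N is not a separate amine).
The CH(NH2) segment supplies the amine: –NH2 on an sp³ carbon with no adjacent C=O → amine.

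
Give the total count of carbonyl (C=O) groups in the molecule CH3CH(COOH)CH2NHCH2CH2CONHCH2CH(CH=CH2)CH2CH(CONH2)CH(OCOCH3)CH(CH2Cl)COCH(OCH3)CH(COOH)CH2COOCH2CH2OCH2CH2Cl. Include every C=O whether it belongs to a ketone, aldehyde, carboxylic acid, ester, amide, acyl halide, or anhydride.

CH(COOH): carboxylic acid, 1 C=O (running total 1).
CH2CONHCH2: amide, 1 C=O (running total 2).
CH(CONH2): amide, 1 C=O (running total 3).
CH(OCOCH3): ester, 1 C=O (running total 4).
CO: ketone, 1 C=O (running total 5).
CH(COOH): carboxylic acid, 1 C=O (running total 6).
CH2COOCH2: ester, 1 C=O (running total 7).

7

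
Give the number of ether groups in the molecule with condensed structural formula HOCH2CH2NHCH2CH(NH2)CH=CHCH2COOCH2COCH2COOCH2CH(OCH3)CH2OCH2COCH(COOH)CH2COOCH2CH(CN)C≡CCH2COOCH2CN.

2

HO– on an sp³ carbon → alcohol.
C–N–C with sp³ carbons and no adjacent C=O → amine (secondary).
–NH2 on an sp³ carbon with no adjacent C=O → amine.
C=C double bond → alkene.
–C(=O)–O–C with C on the carbonyl side → ester.
–C(=O)– with carbon on both sides → ketone.
–C(=O)–O–C with C on the carbonyl side → ester.
pendant –OCH3: C–O–C with sp³ C, no adjacent C=O → ether.
C–O–C with sp³ carbons on both sides and no adjacent C=O → ether.
–C(=O)– with carbon on both sides → ketone.
pendant –COOH: carbonyl C bonded to C and –OH → carboxylic acid.
–C(=O)–O–C with C on the carbonyl side → ester.
pendant –C≡N: nitrile.
C≡C triple bond → alkyne.
–C(=O)–O–C with C on the carbonyl side → ester.
–C≡N: carbon triple-bonded to nitrogen → nitrile.
Ether appears at: CH(OCH3), CH2OCH2 → 2.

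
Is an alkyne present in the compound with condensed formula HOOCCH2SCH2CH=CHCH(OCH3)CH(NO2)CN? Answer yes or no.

Taking each segment in turn:
  HOOC: –COOH: carbonyl C bonded to –OH and C → carboxylic acid (the –OH is not a separate alcohol).
  CH2SCH2: C–S–C linkage → sulfide (thioether).
  CH=CH: C=C double bond → alkene.
  CH(OCH3): pendant –OCH3: C–O–C with sp³ C, no adjacent C=O → ether.
  CH(NO2): –NO2 on an sp³ carbon → nitro (the N=O is not a carbonyl).
  CN: –C≡N: carbon triple-bonded to nitrogen → nitrile.
In CN, the triple bond is C≡N, not C≡C, so it is a nitrile.
The groups actually present are: alkene, carboxylic acid, ether, nitrile, nitro, sulfide.

no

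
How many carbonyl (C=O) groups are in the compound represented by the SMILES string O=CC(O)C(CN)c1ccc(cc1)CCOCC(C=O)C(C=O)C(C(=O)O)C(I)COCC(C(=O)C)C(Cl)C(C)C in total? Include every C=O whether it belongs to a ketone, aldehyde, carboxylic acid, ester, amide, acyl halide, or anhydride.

OHC: aldehyde, 1 C=O (running total 1).
CH(CHO): aldehyde, 1 C=O (running total 2).
CH(CHO): aldehyde, 1 C=O (running total 3).
CH(COOH): carboxylic acid, 1 C=O (running total 4).
CH(COCH3): ketone, 1 C=O (running total 5).

5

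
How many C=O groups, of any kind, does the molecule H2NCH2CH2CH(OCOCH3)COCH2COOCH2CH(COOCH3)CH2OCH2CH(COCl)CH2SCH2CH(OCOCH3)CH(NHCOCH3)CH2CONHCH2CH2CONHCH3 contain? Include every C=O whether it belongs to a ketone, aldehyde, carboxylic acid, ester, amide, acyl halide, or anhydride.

9

CH(OCOCH3): ester, 1 C=O (running total 1).
CO: ketone, 1 C=O (running total 2).
CH2COOCH2: ester, 1 C=O (running total 3).
CH(COOCH3): ester, 1 C=O (running total 4).
CH(COCl): acyl halide, 1 C=O (running total 5).
CH(OCOCH3): ester, 1 C=O (running total 6).
CH(NHCOCH3): amide, 1 C=O (running total 7).
CH2CONHCH2: amide, 1 C=O (running total 8).
CONHCH3: amide, 1 C=O (running total 9).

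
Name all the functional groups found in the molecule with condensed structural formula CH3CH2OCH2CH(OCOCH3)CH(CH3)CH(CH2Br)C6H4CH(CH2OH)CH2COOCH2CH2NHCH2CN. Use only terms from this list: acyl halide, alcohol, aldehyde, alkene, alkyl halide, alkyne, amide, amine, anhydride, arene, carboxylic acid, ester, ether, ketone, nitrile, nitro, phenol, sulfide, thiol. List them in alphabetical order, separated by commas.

alcohol, alkyl halide, amine, arene, ester, ether, nitrile

C–O–C with sp³ carbons on both sides and no adjacent C=O → ether.
pendant –OC(=O)CH3: an acyloxy group → ester.
pendant –CH2X: halogen on sp³ carbon → alkyl halide.
para-disubstituted benzene ring → arene.
pendant –CH2OH on an sp³ backbone C → alcohol.
–C(=O)–O–C with C on the carbonyl side → ester.
C–N–C with sp³ carbons and no adjacent C=O → amine (secondary).
–C≡N: carbon triple-bonded to nitrogen → nitrile.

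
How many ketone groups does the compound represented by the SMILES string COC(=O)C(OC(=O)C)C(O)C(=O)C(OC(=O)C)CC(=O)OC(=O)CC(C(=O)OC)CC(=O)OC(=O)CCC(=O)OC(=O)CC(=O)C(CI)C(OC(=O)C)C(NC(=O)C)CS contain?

CH3O–C(=O)–: carbonyl C bonded to C and to –OCH3 → ester (not ketone + ether).
pendant –OC(=O)CH3: an acyloxy group → ester.
–OH on an sp³ carbon → alcohol (secondary).
–C(=O)– with carbon on both sides → ketone.
pendant –OC(=O)CH3: an acyloxy group → ester.
two acyl groups sharing one oxygen, –C(=O)–O–C(=O)– → anhydride.
pendant –COOCH3: carbonyl C bonded to C and –OCH3 → ester.
two acyl groups sharing one oxygen, –C(=O)–O–C(=O)– → anhydride.
two acyl groups sharing one oxygen, –C(=O)–O–C(=O)– → anhydride.
–C(=O)– with carbon on both sides → ketone.
pendant –CH2X: halogen on sp³ carbon → alkyl halide.
pendant –OC(=O)CH3: an acyloxy group → ester.
pendant –NHC(=O)CH3: N bonded to a carbonyl → amide (not amine).
–SH on an sp³ carbon → thiol.
Ketone appears at: CO, CO → 2.

2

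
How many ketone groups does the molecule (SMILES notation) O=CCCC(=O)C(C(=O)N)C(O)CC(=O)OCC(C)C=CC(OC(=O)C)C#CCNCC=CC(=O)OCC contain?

Taking each segment in turn:
  OHC: terminal –CHO: carbonyl C bonded to H and C → aldehyde.
  CO: –C(=O)– with carbon on both sides → ketone.
  CH(CONH2): pendant –CONH2: carbonyl C bonded to C and N → amide.
  CH(OH): –OH on an sp³ carbon → alcohol (secondary).
  CH2COOCH2: –C(=O)–O–C with C on the carbonyl side → ester.
  CH=CH: C=C double bond → alkene.
  CH(OCOCH3): pendant –OC(=O)CH3: an acyloxy group → ester.
  C≡C: C≡C triple bond → alkyne.
  CH2NHCH2: C–N–C with sp³ carbons and no adjacent C=O → amine (secondary).
  CH=CH: C=C double bond → alkene.
  COOCH2CH3: –C(=O)OCH2CH3: carbonyl C bonded to C and to –OEt → ester.
Ketone appears at: CO → 1.

1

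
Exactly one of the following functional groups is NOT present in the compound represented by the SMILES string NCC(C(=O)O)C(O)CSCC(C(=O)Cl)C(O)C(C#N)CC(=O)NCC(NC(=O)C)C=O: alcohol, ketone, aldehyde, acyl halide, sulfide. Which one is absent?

ketone

acyl halide: present (CH(COCl) — pendant –C(=O)X: carbonyl C bonded to C and halogen → acyl halide).
alcohol: present (CH(OH) — –OH on an sp³ carbon → alcohol (secondary)).
sulfide: present (CH2SCH2 — C–S–C linkage → sulfide (thioether)).
aldehyde: present (CHO — terminal –CHO: carbonyl C bonded to H and C → aldehyde).
ketone: absent. In each of CH2CONHCH2 and CH(NHCOCH3), the C=O is bonded to nitrogen, which defines an amide, not a ketone. In CH(COOH), the C=O bears an –OH, making it a carboxylic acid rather than a ketone. In CHO, the carbonyl carbon carries an H, so it is an aldehyde, not a ketone. In CH(COCl), the C=O is bonded to a halogen, which defines an acyl halide, not a ketone.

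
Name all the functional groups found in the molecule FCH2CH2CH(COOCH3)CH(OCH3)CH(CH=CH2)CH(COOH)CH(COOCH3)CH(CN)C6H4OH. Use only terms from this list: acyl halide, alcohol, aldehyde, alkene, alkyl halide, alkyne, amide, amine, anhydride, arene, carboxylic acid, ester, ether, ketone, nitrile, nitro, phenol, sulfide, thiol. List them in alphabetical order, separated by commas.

Working along the chain:
  FCH2: halogen on an sp³ carbon → alkyl halide.
  CH(COOCH3): pendant –COOCH3: carbonyl C bonded to C and –OCH3 → ester.
  CH(OCH3): pendant –OCH3: C–O–C with sp³ C, no adjacent C=O → ether.
  CH(CH=CH2): pendant –CH=CH2: C=C double bond → alkene.
  CH(COOH): pendant –COOH: carbonyl C bonded to C and –OH → carboxylic acid.
  CH(COOCH3): pendant –COOCH3: carbonyl C bonded to C and –OCH3 → ester.
  CH(CN): pendant –C≡N: nitrile.
  C6H4OH: –OH attached directly to an aromatic ring → phenol (not alcohol); the ring itself is an arene.

alkene, alkyl halide, arene, carboxylic acid, ester, ether, nitrile, phenol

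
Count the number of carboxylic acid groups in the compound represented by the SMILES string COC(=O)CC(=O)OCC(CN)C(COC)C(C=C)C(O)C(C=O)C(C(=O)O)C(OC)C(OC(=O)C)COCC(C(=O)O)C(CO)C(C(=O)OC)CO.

2

Working along the chain:
  CH3OOC: CH3O–C(=O)–: carbonyl C bonded to C and to –OCH3 → ester (not ketone + ether).
  CH2COOCH2: –C(=O)–O–C with C on the carbonyl side → ester.
  CH(CH2NH2): pendant –CH2NH2: N on sp³ C, no adjacent C=O → amine.
  CH(CH2OCH3): pendant –CH2OCH3: C–O–C linkage → ether.
  CH(CH=CH2): pendant –CH=CH2: C=C double bond → alkene.
  CH(OH): –OH on an sp³ carbon → alcohol (secondary).
  CH(CHO): pendant –CHO: carbonyl C bonded to C and H → aldehyde.
  CH(COOH): pendant –COOH: carbonyl C bonded to C and –OH → carboxylic acid.
  CH(OCH3): pendant –OCH3: C–O–C with sp³ C, no adjacent C=O → ether.
  CH(OCOCH3): pendant –OC(=O)CH3: an acyloxy group → ester.
  CH2OCH2: C–O–C with sp³ carbons on both sides and no adjacent C=O → ether.
  CH(COOH): pendant –COOH: carbonyl C bonded to C and –OH → carboxylic acid.
  CH(CH2OH): pendant –CH2OH on an sp³ backbone C → alcohol.
  CH(COOCH3): pendant –COOCH3: carbonyl C bonded to C and –OCH3 → ester.
  CH2OH: –OH on an sp³ carbon → alcohol.
Carboxylic acid appears at: CH(COOH), CH(COOH) → 2.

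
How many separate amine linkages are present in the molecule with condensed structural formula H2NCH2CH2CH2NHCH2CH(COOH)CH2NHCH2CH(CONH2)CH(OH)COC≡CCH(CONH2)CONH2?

Reading the structure from left to right:
  H2NCH2: –NH2 on an sp³ carbon with no adjacent C=O → amine.
  CH2NHCH2: C–N–C with sp³ carbons and no adjacent C=O → amine (secondary).
  CH(COOH): pendant –COOH: carbonyl C bonded to C and –OH → carboxylic acid.
  CH2NHCH2: C–N–C with sp³ carbons and no adjacent C=O → amine (secondary).
  CH(CONH2): pendant –CONH2: carbonyl C bonded to C and N → amide.
  CH(OH): –OH on an sp³ carbon → alcohol (secondary).
  CO: –C(=O)– with carbon on both sides → ketone.
  C≡C: C≡C triple bond → alkyne.
  CH(CONH2): pendant –CONH2: carbonyl C bonded to C and N → amide.
  CONH2: –C(=O)NH2: carbonyl C bonded to C and to N → amide (the N is not a separate amine).
Amine appears at: H2NCH2, CH2NHCH2, CH2NHCH2 → 3.

3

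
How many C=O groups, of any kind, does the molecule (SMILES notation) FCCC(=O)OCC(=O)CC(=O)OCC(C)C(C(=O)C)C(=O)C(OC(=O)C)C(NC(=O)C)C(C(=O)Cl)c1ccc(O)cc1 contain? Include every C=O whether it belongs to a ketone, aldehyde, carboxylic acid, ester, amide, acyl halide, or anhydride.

CH2COOCH2: ester, 1 C=O (running total 1).
CO: ketone, 1 C=O (running total 2).
CH2COOCH2: ester, 1 C=O (running total 3).
CH(COCH3): ketone, 1 C=O (running total 4).
CO: ketone, 1 C=O (running total 5).
CH(OCOCH3): ester, 1 C=O (running total 6).
CH(NHCOCH3): amide, 1 C=O (running total 7).
CH(COCl): acyl halide, 1 C=O (running total 8).

8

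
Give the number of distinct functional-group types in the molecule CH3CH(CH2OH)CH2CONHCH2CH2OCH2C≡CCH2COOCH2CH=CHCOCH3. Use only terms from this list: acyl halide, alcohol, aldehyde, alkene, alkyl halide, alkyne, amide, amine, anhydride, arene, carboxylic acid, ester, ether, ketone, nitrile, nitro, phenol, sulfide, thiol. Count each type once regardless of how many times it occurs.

7

Taking each segment in turn:
  CH(CH2OH): pendant –CH2OH on an sp³ backbone C → alcohol.
  CH2CONHCH2: –C(=O)–N– linkage → amide (the N is not an amine).
  CH2OCH2: C–O–C with sp³ carbons on both sides and no adjacent C=O → ether.
  C≡C: C≡C triple bond → alkyne.
  CH2COOCH2: –C(=O)–O–C with C on the carbonyl side → ester.
  CH=CH: C=C double bond → alkene.
  CO: –C(=O)– with carbon on both sides → ketone.
Distinct types present: alcohol, alkene, alkyne, amide, ester, ether, ketone.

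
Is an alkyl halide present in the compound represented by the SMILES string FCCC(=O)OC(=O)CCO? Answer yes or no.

Reading the structure from left to right:
  FCH2: halogen on an sp³ carbon → alkyl halide.
  CH2CO-O-COCH2: two acyl groups sharing one oxygen, –C(=O)–O–C(=O)– → anhydride.
  CH2OH: –OH on an sp³ carbon → alcohol.
The FCH2 segment supplies the alkyl halide: halogen on an sp³ carbon → alkyl halide.

yes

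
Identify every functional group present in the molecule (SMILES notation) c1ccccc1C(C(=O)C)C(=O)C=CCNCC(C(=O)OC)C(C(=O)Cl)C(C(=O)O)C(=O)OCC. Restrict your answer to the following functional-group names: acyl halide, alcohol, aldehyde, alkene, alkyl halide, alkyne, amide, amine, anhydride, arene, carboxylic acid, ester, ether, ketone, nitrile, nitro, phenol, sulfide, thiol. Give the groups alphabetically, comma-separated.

acyl halide, alkene, amine, arene, carboxylic acid, ester, ketone

Reading the structure from left to right:
  C6H5: C6H5– phenyl ring → arene.
  CH(COCH3): pendant –COCH3: carbonyl C bonded to two carbons → ketone.
  CO: –C(=O)– with carbon on both sides → ketone.
  CH=CH: C=C double bond → alkene.
  CH2NHCH2: C–N–C with sp³ carbons and no adjacent C=O → amine (secondary).
  CH(COOCH3): pendant –COOCH3: carbonyl C bonded to C and –OCH3 → ester.
  CH(COCl): pendant –C(=O)X: carbonyl C bonded to C and halogen → acyl halide.
  CH(COOH): pendant –COOH: carbonyl C bonded to C and –OH → carboxylic acid.
  COOCH2CH3: –C(=O)OCH2CH3: carbonyl C bonded to C and to –OEt → ester.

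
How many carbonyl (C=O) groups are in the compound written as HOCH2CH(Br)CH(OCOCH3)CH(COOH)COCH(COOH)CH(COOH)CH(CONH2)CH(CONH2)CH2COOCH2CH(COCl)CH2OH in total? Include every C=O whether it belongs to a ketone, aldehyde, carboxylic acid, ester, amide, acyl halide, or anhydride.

CH(OCOCH3): ester, 1 C=O (running total 1).
CH(COOH): carboxylic acid, 1 C=O (running total 2).
CO: ketone, 1 C=O (running total 3).
CH(COOH): carboxylic acid, 1 C=O (running total 4).
CH(COOH): carboxylic acid, 1 C=O (running total 5).
CH(CONH2): amide, 1 C=O (running total 6).
CH(CONH2): amide, 1 C=O (running total 7).
CH2COOCH2: ester, 1 C=O (running total 8).
CH(COCl): acyl halide, 1 C=O (running total 9).

9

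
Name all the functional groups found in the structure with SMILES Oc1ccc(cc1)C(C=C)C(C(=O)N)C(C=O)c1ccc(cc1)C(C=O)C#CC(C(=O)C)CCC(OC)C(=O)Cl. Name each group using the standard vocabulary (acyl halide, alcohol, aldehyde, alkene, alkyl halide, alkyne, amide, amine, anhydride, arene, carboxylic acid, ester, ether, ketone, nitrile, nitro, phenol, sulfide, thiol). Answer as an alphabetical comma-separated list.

acyl halide, aldehyde, alkene, alkyne, amide, arene, ether, ketone, phenol

Working along the chain:
  HOC6H4: –OH attached directly to an aromatic ring → phenol (not alcohol); the ring itself is an arene.
  CH(CH=CH2): pendant –CH=CH2: C=C double bond → alkene.
  CH(CONH2): pendant –CONH2: carbonyl C bonded to C and N → amide.
  CH(CHO): pendant –CHO: carbonyl C bonded to C and H → aldehyde.
  C6H4: para-disubstituted benzene ring → arene.
  CH(CHO): pendant –CHO: carbonyl C bonded to C and H → aldehyde.
  C≡C: C≡C triple bond → alkyne.
  CH(COCH3): pendant –COCH3: carbonyl C bonded to two carbons → ketone.
  CH(OCH3): pendant –OCH3: C–O–C with sp³ C, no adjacent C=O → ether.
  COCl: –C(=O)Cl: carbonyl C bonded to C and to a halogen → acyl halide (not alkyl halide).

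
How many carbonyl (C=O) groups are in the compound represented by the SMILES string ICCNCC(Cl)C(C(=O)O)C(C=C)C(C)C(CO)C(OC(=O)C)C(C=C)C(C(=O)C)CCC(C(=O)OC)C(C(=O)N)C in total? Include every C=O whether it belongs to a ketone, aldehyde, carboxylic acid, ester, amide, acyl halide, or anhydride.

CH(COOH): carboxylic acid, 1 C=O (running total 1).
CH(OCOCH3): ester, 1 C=O (running total 2).
CH(COCH3): ketone, 1 C=O (running total 3).
CH(COOCH3): ester, 1 C=O (running total 4).
CH(CONH2): amide, 1 C=O (running total 5).

5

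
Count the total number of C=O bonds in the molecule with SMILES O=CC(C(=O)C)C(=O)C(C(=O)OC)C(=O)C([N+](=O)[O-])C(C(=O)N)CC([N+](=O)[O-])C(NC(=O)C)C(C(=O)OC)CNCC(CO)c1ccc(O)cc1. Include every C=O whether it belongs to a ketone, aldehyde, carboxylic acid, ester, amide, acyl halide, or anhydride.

8

OHC: aldehyde, 1 C=O (running total 1).
CH(COCH3): ketone, 1 C=O (running total 2).
CO: ketone, 1 C=O (running total 3).
CH(COOCH3): ester, 1 C=O (running total 4).
CO: ketone, 1 C=O (running total 5).
CH(CONH2): amide, 1 C=O (running total 6).
CH(NHCOCH3): amide, 1 C=O (running total 7).
CH(COOCH3): ester, 1 C=O (running total 8).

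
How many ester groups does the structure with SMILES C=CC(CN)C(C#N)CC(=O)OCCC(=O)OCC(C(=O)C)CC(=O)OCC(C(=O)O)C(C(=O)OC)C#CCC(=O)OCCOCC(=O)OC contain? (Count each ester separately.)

C=C double bond → alkene.
pendant –CH2NH2: N on sp³ C, no adjacent C=O → amine.
pendant –C≡N: nitrile.
–C(=O)–O–C with C on the carbonyl side → ester.
–C(=O)–O–C with C on the carbonyl side → ester.
pendant –COCH3: carbonyl C bonded to two carbons → ketone.
–C(=O)–O–C with C on the carbonyl side → ester.
pendant –COOH: carbonyl C bonded to C and –OH → carboxylic acid.
pendant –COOCH3: carbonyl C bonded to C and –OCH3 → ester.
C≡C triple bond → alkyne.
–C(=O)–O–C with C on the carbonyl side → ester.
C–O–C with sp³ carbons on both sides and no adjacent C=O → ether.
–C(=O)OCH3: carbonyl C bonded to C and to –OCH3 → ester (not ketone + ether).
Ester appears at: CH2COOCH2, CH2COOCH2, CH2COOCH2, CH(COOCH3), CH2COOCH2, COOCH3 → 6.

6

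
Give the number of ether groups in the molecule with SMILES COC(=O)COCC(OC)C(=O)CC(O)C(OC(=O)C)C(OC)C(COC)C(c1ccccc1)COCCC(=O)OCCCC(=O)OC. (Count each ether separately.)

CH3O–C(=O)–: carbonyl C bonded to C and to –OCH3 → ester (not ketone + ether).
C–O–C with sp³ carbons on both sides and no adjacent C=O → ether.
pendant –OCH3: C–O–C with sp³ C, no adjacent C=O → ether.
–C(=O)– with carbon on both sides → ketone.
–OH on an sp³ carbon → alcohol (secondary).
pendant –OC(=O)CH3: an acyloxy group → ester.
pendant –OCH3: C–O–C with sp³ C, no adjacent C=O → ether.
pendant –CH2OCH3: C–O–C linkage → ether.
pendant –C6H5: benzene ring → arene.
C–O–C with sp³ carbons on both sides and no adjacent C=O → ether.
–C(=O)–O–C with C on the carbonyl side → ester.
–C(=O)OCH3: carbonyl C bonded to C and to –OCH3 → ester (not ketone + ether).
Ether appears at: CH2OCH2, CH(OCH3), CH(OCH3), CH(CH2OCH3), CH2OCH2 → 5.

5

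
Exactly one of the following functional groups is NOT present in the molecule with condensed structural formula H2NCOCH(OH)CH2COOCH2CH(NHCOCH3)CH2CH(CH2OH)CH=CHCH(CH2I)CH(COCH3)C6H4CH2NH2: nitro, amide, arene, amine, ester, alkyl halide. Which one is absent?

nitro

arene: present (C6H4 — para-disubstituted benzene ring → arene).
amide: present (H2NCO — –C(=O)NH2: carbonyl C bonded to C and to N → amide (the N is not a separate amine)).
ester: present (CH2COOCH2 — –C(=O)–O–C with C on the carbonyl side → ester).
amine: present (CH2NH2 — –NH2 on an sp³ carbon with no adjacent C=O → amine).
alkyl halide: present (CH(CH2I) — pendant –CH2X: halogen on sp³ carbon → alkyl halide).
nitro: no segment matches this pattern.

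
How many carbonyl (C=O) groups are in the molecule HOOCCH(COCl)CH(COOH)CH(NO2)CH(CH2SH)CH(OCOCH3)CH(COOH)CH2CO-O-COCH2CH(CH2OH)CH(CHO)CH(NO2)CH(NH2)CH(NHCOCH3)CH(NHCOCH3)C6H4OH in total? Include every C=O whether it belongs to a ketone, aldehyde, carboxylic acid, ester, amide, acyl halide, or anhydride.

10

HOOC: carboxylic acid, 1 C=O (running total 1).
CH(COCl): acyl halide, 1 C=O (running total 2).
CH(COOH): carboxylic acid, 1 C=O (running total 3).
CH(OCOCH3): ester, 1 C=O (running total 4).
CH(COOH): carboxylic acid, 1 C=O (running total 5).
CH2CO-O-COCH2: anhydride, 2 C=O (running total 7).
CH(CHO): aldehyde, 1 C=O (running total 8).
CH(NHCOCH3): amide, 1 C=O (running total 9).
CH(NHCOCH3): amide, 1 C=O (running total 10).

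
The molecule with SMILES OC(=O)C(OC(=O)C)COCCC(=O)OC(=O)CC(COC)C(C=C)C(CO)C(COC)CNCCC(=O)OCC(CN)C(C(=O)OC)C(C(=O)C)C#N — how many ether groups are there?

3

Working along the chain:
  HOOC: –COOH: carbonyl C bonded to –OH and C → carboxylic acid (the –OH is not a separate alcohol).
  CH(OCOCH3): pendant –OC(=O)CH3: an acyloxy group → ester.
  CH2OCH2: C–O–C with sp³ carbons on both sides and no adjacent C=O → ether.
  CH2CO-O-COCH2: two acyl groups sharing one oxygen, –C(=O)–O–C(=O)– → anhydride.
  CH(CH2OCH3): pendant –CH2OCH3: C–O–C linkage → ether.
  CH(CH=CH2): pendant –CH=CH2: C=C double bond → alkene.
  CH(CH2OH): pendant –CH2OH on an sp³ backbone C → alcohol.
  CH(CH2OCH3): pendant –CH2OCH3: C–O–C linkage → ether.
  CH2NHCH2: C–N–C with sp³ carbons and no adjacent C=O → amine (secondary).
  CH2COOCH2: –C(=O)–O–C with C on the carbonyl side → ester.
  CH(CH2NH2): pendant –CH2NH2: N on sp³ C, no adjacent C=O → amine.
  CH(COOCH3): pendant –COOCH3: carbonyl C bonded to C and –OCH3 → ester.
  CH(COCH3): pendant –COCH3: carbonyl C bonded to two carbons → ketone.
  CN: –C≡N: carbon triple-bonded to nitrogen → nitrile.
Ether appears at: CH2OCH2, CH(CH2OCH3), CH(CH2OCH3) → 3.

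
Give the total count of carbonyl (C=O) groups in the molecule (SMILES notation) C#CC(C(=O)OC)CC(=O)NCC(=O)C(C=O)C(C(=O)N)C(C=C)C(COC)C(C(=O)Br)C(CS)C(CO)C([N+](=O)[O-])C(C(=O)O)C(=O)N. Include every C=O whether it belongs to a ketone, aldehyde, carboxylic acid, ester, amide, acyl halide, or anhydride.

8

CH(COOCH3): ester, 1 C=O (running total 1).
CH2CONHCH2: amide, 1 C=O (running total 2).
CO: ketone, 1 C=O (running total 3).
CH(CHO): aldehyde, 1 C=O (running total 4).
CH(CONH2): amide, 1 C=O (running total 5).
CH(COBr): acyl halide, 1 C=O (running total 6).
CH(COOH): carboxylic acid, 1 C=O (running total 7).
CONH2: amide, 1 C=O (running total 8).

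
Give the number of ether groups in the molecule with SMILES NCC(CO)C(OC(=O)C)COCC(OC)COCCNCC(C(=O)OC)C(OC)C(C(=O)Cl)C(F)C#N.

–NH2 on an sp³ carbon with no adjacent C=O → amine.
pendant –CH2OH on an sp³ backbone C → alcohol.
pendant –OC(=O)CH3: an acyloxy group → ester.
C–O–C with sp³ carbons on both sides and no adjacent C=O → ether.
pendant –OCH3: C–O–C with sp³ C, no adjacent C=O → ether.
C–O–C with sp³ carbons on both sides and no adjacent C=O → ether.
C–N–C with sp³ carbons and no adjacent C=O → amine (secondary).
pendant –COOCH3: carbonyl C bonded to C and –OCH3 → ester.
pendant –OCH3: C–O–C with sp³ C, no adjacent C=O → ether.
pendant –C(=O)X: carbonyl C bonded to C and halogen → acyl halide.
halogen on an sp³ carbon → alkyl halide.
–C≡N: carbon triple-bonded to nitrogen → nitrile.
Ether appears at: CH2OCH2, CH(OCH3), CH2OCH2, CH(OCH3) → 4.

4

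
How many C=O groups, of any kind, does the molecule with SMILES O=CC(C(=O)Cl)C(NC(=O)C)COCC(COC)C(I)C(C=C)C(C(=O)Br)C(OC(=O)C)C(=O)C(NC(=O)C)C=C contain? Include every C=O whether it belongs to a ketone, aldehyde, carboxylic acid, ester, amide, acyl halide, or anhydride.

OHC: aldehyde, 1 C=O (running total 1).
CH(COCl): acyl halide, 1 C=O (running total 2).
CH(NHCOCH3): amide, 1 C=O (running total 3).
CH(COBr): acyl halide, 1 C=O (running total 4).
CH(OCOCH3): ester, 1 C=O (running total 5).
CO: ketone, 1 C=O (running total 6).
CH(NHCOCH3): amide, 1 C=O (running total 7).

7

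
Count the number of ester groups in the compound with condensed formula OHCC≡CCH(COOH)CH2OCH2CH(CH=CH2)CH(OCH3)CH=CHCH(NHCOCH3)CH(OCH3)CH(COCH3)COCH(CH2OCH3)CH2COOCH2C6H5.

1

terminal –CHO: carbonyl C bonded to H and C → aldehyde.
C≡C triple bond → alkyne.
pendant –COOH: carbonyl C bonded to C and –OH → carboxylic acid.
C–O–C with sp³ carbons on both sides and no adjacent C=O → ether.
pendant –CH=CH2: C=C double bond → alkene.
pendant –OCH3: C–O–C with sp³ C, no adjacent C=O → ether.
C=C double bond → alkene.
pendant –NHC(=O)CH3: N bonded to a carbonyl → amide (not amine).
pendant –OCH3: C–O–C with sp³ C, no adjacent C=O → ether.
pendant –COCH3: carbonyl C bonded to two carbons → ketone.
–C(=O)– with carbon on both sides → ketone.
pendant –CH2OCH3: C–O–C linkage → ether.
–C(=O)–O–C with C on the carbonyl side → ester.
–C6H5 phenyl ring → arene.
Ester appears at: CH2COOCH2 → 1.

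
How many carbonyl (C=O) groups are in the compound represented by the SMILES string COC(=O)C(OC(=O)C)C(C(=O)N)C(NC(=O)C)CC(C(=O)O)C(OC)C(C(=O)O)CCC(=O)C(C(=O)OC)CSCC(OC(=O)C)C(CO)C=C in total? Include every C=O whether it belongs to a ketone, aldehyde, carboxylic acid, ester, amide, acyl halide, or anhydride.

9

CH3OOC: ester, 1 C=O (running total 1).
CH(OCOCH3): ester, 1 C=O (running total 2).
CH(CONH2): amide, 1 C=O (running total 3).
CH(NHCOCH3): amide, 1 C=O (running total 4).
CH(COOH): carboxylic acid, 1 C=O (running total 5).
CH(COOH): carboxylic acid, 1 C=O (running total 6).
CO: ketone, 1 C=O (running total 7).
CH(COOCH3): ester, 1 C=O (running total 8).
CH(OCOCH3): ester, 1 C=O (running total 9).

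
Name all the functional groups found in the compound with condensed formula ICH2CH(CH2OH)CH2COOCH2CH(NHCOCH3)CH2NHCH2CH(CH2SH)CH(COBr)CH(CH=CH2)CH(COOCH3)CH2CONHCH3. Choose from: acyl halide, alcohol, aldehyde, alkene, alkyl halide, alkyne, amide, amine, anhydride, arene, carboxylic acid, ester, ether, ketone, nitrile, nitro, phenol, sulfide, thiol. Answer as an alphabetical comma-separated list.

acyl halide, alcohol, alkene, alkyl halide, amide, amine, ester, thiol

Taking each segment in turn:
  ICH2: halogen on an sp³ carbon → alkyl halide.
  CH(CH2OH): pendant –CH2OH on an sp³ backbone C → alcohol.
  CH2COOCH2: –C(=O)–O–C with C on the carbonyl side → ester.
  CH(NHCOCH3): pendant –NHC(=O)CH3: N bonded to a carbonyl → amide (not amine).
  CH2NHCH2: C–N–C with sp³ carbons and no adjacent C=O → amine (secondary).
  CH(CH2SH): pendant –CH2SH → thiol.
  CH(COBr): pendant –C(=O)X: carbonyl C bonded to C and halogen → acyl halide.
  CH(CH=CH2): pendant –CH=CH2: C=C double bond → alkene.
  CH(COOCH3): pendant –COOCH3: carbonyl C bonded to C and –OCH3 → ester.
  CONHCH3: –C(=O)NHCH3: carbonyl C bonded to C and to N → amide (the N is not an amine).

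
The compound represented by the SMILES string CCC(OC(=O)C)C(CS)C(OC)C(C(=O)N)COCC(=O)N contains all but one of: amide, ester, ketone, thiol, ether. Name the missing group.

ester: present (CH(OCOCH3) — pendant –OC(=O)CH3: an acyloxy group → ester).
amide: present (CH(CONH2) — pendant –CONH2: carbonyl C bonded to C and N → amide).
thiol: present (CH(CH2SH) — pendant –CH2SH → thiol).
ether: present (CH(OCH3) — pendant –OCH3: C–O–C with sp³ C, no adjacent C=O → ether).
ketone: absent. In CH(OCOCH3), the C=O is bonded to an –O–C group, which defines an ester, not a ketone. In each of CH(CONH2) and CONH2, the C=O is bonded to nitrogen, which defines an amide, not a ketone.

ketone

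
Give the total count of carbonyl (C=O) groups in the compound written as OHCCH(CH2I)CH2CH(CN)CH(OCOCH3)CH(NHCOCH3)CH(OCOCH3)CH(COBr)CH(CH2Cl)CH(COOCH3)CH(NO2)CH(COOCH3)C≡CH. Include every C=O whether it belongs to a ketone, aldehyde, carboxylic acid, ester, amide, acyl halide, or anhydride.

OHC: aldehyde, 1 C=O (running total 1).
CH(OCOCH3): ester, 1 C=O (running total 2).
CH(NHCOCH3): amide, 1 C=O (running total 3).
CH(OCOCH3): ester, 1 C=O (running total 4).
CH(COBr): acyl halide, 1 C=O (running total 5).
CH(COOCH3): ester, 1 C=O (running total 6).
CH(COOCH3): ester, 1 C=O (running total 7).

7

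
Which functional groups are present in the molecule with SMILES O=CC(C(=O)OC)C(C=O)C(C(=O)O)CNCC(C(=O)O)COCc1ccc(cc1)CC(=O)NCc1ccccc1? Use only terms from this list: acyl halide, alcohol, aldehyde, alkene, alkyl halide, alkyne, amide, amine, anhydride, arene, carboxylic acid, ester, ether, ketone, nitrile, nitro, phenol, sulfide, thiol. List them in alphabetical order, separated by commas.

aldehyde, amide, amine, arene, carboxylic acid, ester, ether

Reading the structure from left to right:
  OHC: terminal –CHO: carbonyl C bonded to H and C → aldehyde.
  CH(COOCH3): pendant –COOCH3: carbonyl C bonded to C and –OCH3 → ester.
  CH(CHO): pendant –CHO: carbonyl C bonded to C and H → aldehyde.
  CH(COOH): pendant –COOH: carbonyl C bonded to C and –OH → carboxylic acid.
  CH2NHCH2: C–N–C with sp³ carbons and no adjacent C=O → amine (secondary).
  CH(COOH): pendant –COOH: carbonyl C bonded to C and –OH → carboxylic acid.
  CH2OCH2: C–O–C with sp³ carbons on both sides and no adjacent C=O → ether.
  C6H4: para-disubstituted benzene ring → arene.
  CH2CONHCH2: –C(=O)–N– linkage → amide (the N is not an amine).
  C6H5: –C6H5 phenyl ring → arene.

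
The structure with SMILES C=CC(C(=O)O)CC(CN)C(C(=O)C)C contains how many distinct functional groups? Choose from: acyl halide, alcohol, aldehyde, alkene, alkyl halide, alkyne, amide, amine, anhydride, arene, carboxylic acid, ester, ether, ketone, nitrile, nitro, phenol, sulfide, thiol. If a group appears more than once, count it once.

4

Working along the chain:
  CH2=CH: C=C double bond → alkene.
  CH(COOH): pendant –COOH: carbonyl C bonded to C and –OH → carboxylic acid.
  CH(CH2NH2): pendant –CH2NH2: N on sp³ C, no adjacent C=O → amine.
  CH(COCH3): pendant –COCH3: carbonyl C bonded to two carbons → ketone.
Distinct types present: alkene, amine, carboxylic acid, ketone.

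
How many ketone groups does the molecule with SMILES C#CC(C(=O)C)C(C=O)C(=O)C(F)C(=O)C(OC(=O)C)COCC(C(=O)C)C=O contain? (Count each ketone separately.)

4

Taking each segment in turn:
  HC≡C: C≡C triple bond → alkyne.
  CH(COCH3): pendant –COCH3: carbonyl C bonded to two carbons → ketone.
  CH(CHO): pendant –CHO: carbonyl C bonded to C and H → aldehyde.
  CO: –C(=O)– with carbon on both sides → ketone.
  CH(F): halogen on an sp³ carbon → alkyl halide.
  CO: –C(=O)– with carbon on both sides → ketone.
  CH(OCOCH3): pendant –OC(=O)CH3: an acyloxy group → ester.
  CH2OCH2: C–O–C with sp³ carbons on both sides and no adjacent C=O → ether.
  CH(COCH3): pendant –COCH3: carbonyl C bonded to two carbons → ketone.
  CHO: terminal –CHO: carbonyl C bonded to H and C → aldehyde.
Ketone appears at: CH(COCH3), CO, CO, CH(COCH3) → 4.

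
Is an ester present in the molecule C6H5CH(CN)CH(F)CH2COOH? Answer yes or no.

Taking each segment in turn:
  C6H5: C6H5– phenyl ring → arene.
  CH(CN): pendant –C≡N: nitrile.
  CH(F): halogen on an sp³ carbon → alkyl halide.
  COOH: –COOH: carbonyl C bonded to –OH and C → carboxylic acid (the –OH is not a separate alcohol).
The groups actually present are: alkyl halide, arene, carboxylic acid, nitrile.

no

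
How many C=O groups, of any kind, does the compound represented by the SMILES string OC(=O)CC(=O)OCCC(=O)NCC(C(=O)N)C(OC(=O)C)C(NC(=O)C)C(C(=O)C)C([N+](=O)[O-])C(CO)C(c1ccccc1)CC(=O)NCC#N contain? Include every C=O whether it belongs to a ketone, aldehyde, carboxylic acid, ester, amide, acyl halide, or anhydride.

HOOC: carboxylic acid, 1 C=O (running total 1).
CH2COOCH2: ester, 1 C=O (running total 2).
CH2CONHCH2: amide, 1 C=O (running total 3).
CH(CONH2): amide, 1 C=O (running total 4).
CH(OCOCH3): ester, 1 C=O (running total 5).
CH(NHCOCH3): amide, 1 C=O (running total 6).
CH(COCH3): ketone, 1 C=O (running total 7).
CH2CONHCH2: amide, 1 C=O (running total 8).

8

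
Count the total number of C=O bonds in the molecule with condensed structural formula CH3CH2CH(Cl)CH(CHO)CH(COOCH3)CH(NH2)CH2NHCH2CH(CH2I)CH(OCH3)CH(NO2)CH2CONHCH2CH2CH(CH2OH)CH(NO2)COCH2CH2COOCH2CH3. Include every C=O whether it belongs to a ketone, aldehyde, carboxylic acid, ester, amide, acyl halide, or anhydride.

CH(CHO): aldehyde, 1 C=O (running total 1).
CH(COOCH3): ester, 1 C=O (running total 2).
CH2CONHCH2: amide, 1 C=O (running total 3).
CO: ketone, 1 C=O (running total 4).
COOCH2CH3: ester, 1 C=O (running total 5).

5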